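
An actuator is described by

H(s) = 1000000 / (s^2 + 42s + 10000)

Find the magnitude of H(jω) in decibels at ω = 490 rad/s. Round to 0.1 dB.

At s = jω = j490:
quadratic: (j490)² + 42·j490 + 10000 = -230100 + j20580 → |·| ≈ 2.3102e+05, ∠ ≈ 174.89°
|H| = 1000000 / 2.3102e+05 ≈ 4.3286
Gain = 20 log₁₀(4.3286) ≈ 12.73 dB

12.7 dB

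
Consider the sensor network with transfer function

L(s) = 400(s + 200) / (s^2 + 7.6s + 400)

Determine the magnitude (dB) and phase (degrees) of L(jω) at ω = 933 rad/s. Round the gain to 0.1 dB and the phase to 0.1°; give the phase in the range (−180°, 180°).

-7.2 dB, -101.6°

At s = jω = j933:
zero (s+200): 200 + j933 → |·| = √(200²+933²) = √910489 ≈ 954.2, ∠ = arctan(933/200) ≈ 77.90°
quadratic: (j933)² + 7.6·j933 + 400 = -870089 + j7090.8 → |·| ≈ 8.7012e+05, ∠ ≈ 179.53°
|L| = 400 · 954.2 / 8.7012e+05 ≈ 0.43865
Gain = 20 log₁₀(0.43865) ≈ -7.16 dB
∠L = 77.90° − 179.53° = -101.63°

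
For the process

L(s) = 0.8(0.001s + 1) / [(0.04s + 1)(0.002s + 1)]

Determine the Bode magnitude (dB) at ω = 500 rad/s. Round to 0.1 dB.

-30.0 dB

At ω = 500 rad/s:
zero (1 + j500·0.001) = 1 + j0.5 → |·| ≈ 1.118, ∠ ≈ 26.57°
pole (1 + j500·0.04) = 1 + j20 → |·| ≈ 20.025, ∠ ≈ 87.14°
pole (1 + j500·0.002) = 1 + j1 → |·| ≈ 1.4142, ∠ ≈ 45.00°
|L| = 0.8 · 1.118 / (20.025 · 1.4142) ≈ 0.031583
Gain = 20 log₁₀(0.031583) ≈ -30.01 dB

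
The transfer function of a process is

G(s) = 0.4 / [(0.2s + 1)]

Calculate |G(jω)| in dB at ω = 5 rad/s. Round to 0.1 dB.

At ω = 5 rad/s:
pole (1 + j5·0.2) = 1 + j1 → |·| ≈ 1.4142, ∠ ≈ 45.00°
|G| = 0.4 · 1 / (1.4142) ≈ 0.28285
Gain = 20 log₁₀(0.28285) ≈ -10.97 dB

-11.0 dB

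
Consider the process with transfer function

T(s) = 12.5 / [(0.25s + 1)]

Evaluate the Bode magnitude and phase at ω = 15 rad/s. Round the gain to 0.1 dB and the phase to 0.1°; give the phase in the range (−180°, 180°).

10.2 dB, -75.1°

At ω = 15 rad/s:
pole (1 + j15·0.25) = 1 + j3.75 → |·| ≈ 3.881, ∠ ≈ 75.07°
|T| = 12.5 · 1 / (3.881) ≈ 3.2208
Gain = 20 log₁₀(3.2208) ≈ 10.16 dB
∠T = (0°) − (75.07°) = -75.07°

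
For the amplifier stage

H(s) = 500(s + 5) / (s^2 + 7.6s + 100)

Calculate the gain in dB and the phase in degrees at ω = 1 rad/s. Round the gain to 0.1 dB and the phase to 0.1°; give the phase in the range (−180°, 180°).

28.2 dB, 6.9°

At s = jω = j1:
zero (s+5): 5 + j1 → |·| = √(5²+1²) = √26 ≈ 5.099, ∠ = arctan(1/5) ≈ 11.31°
quadratic: (j1)² + 7.6·j1 + 100 = 99 + j7.6 → |·| ≈ 99.291, ∠ ≈ 4.39°
|H| = 500 · 5.099 / 99.291 ≈ 25.677
Gain = 20 log₁₀(25.677) ≈ 28.19 dB
∠H = 11.31° − 4.39° = 6.92°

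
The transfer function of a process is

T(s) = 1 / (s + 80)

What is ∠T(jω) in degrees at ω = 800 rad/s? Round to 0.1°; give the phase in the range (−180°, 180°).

At s = jω = j800:
pole (s+80): 80 + j800 → |·| = √(80²+800²) = √646400 ≈ 803.99, ∠ = arctan(800/80) ≈ 84.29°
∠T = 0.00° − 84.29° = -84.29°

-84.3°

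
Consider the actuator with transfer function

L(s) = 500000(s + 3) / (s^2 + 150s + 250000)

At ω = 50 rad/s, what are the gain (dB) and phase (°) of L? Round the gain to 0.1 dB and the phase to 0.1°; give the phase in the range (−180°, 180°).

At s = jω = j50:
zero (s+3): 3 + j50 → |·| = √(3²+50²) = √2509 ≈ 50.09, ∠ = arctan(50/3) ≈ 86.57°
quadratic: (j50)² + 150·j50 + 250000 = 247500 + j7500 → |·| ≈ 2.4761e+05, ∠ ≈ 1.74°
|L| = 500000 · 50.09 / 2.4761e+05 ≈ 101.15
Gain = 20 log₁₀(101.15) ≈ 40.10 dB
∠L = 86.57° − 1.74° = 84.83°

40.1 dB, 84.8°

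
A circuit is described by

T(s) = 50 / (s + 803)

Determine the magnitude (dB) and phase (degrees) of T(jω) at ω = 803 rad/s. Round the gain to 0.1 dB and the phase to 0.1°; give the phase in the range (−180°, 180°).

At s = jω = j803:
pole (s+803): 803 + j803 → |·| = √(803²+803²) = √1289618 ≈ 1135.6, ∠ = arctan(803/803) ≈ 45.00°
|T| = 50 / 1135.6 ≈ 0.04403
Gain = 20 log₁₀(0.04403) ≈ -27.13 dB
∠T = 0.00° − 45.00° = -45.00°

-27.1 dB, -45.0°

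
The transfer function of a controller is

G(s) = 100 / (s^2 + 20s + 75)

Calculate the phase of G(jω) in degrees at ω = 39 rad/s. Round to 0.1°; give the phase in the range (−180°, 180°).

-151.7°

Substitute s = j39:
Numerator: 100 = 100 + j0
Denominator: (j39)^2 + 20(j39) + 75 = -1446 + j780
|N| = √(100² + 0²) ≈ 100, ∠N ≈ 0.00°
|D| = √(1446² + 780²) ≈ 1643, ∠D ≈ 151.66°
∠G = 0.00° − 151.66° = -151.66°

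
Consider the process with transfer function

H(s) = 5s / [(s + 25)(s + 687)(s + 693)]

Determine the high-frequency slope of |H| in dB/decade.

-40 dB/decade

Each pole contributes −20 dB/decade at high frequency; each zero contributes +20 dB/decade.
Net: 1 zero(s) − 3 pole(s) → -40 dB/decade.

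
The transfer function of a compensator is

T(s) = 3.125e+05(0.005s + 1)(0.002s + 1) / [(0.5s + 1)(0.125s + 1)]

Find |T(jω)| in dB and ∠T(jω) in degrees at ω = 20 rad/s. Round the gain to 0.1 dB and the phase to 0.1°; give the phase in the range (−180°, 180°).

81.3 dB, -144.5°

At ω = 20 rad/s:
zero (1 + j20·0.005) = 1 + j0.1 → |·| ≈ 1.005, ∠ ≈ 5.71°
zero (1 + j20·0.002) = 1 + j0.04 → |·| ≈ 1.0008, ∠ ≈ 2.29°
pole (1 + j20·0.5) = 1 + j10 → |·| ≈ 10.05, ∠ ≈ 84.29°
pole (1 + j20·0.125) = 1 + j2.5 → |·| ≈ 2.6926, ∠ ≈ 68.20°
|T| = 3.125e+05 · 1.005 · 1.0008 / (10.05 · 2.6926) ≈ 11615
Gain = 20 log₁₀(11615) ≈ 81.30 dB
∠T = (5.71° + 2.29°) − (84.29° + 68.20°) = -144.49°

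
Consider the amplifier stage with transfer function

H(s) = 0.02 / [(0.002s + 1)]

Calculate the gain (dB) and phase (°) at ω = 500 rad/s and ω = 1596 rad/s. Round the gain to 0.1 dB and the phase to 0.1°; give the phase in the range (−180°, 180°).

ω = 500: -37.0 dB, -45.0°; ω = 1596: -44.5 dB, -72.6°

At ω = 500 rad/s:
pole (1 + j500·0.002) = 1 + j1 → |·| ≈ 1.4142, ∠ ≈ 45.00°
|H| = 0.02 · 1 / (1.4142) ≈ 0.014142
Gain = 20 log₁₀(0.014142) ≈ -36.99 dB
∠H = (0°) − (45.00°) = -45.00°

At ω = 1596 rad/s:
pole (1 + j1596·0.002) = 1 + j3.192 → |·| ≈ 3.345, ∠ ≈ 72.61°
|H| = 0.02 · 1 / (3.345) ≈ 0.0059791
Gain = 20 log₁₀(0.0059791) ≈ -44.47 dB
∠H = (0°) − (72.61°) = -72.61°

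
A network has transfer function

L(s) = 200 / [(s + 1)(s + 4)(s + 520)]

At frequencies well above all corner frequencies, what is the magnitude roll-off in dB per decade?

-60 dB/decade

Each pole contributes −20 dB/decade at high frequency; each zero contributes +20 dB/decade.
Net: 0 zero(s) − 3 pole(s) → -60 dB/decade.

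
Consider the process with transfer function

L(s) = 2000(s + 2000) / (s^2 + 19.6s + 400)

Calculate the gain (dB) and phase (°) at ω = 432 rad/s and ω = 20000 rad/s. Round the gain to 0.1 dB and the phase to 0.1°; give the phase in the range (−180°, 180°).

At s = jω = j432:
zero (s+2000): 2000 + j432 → |·| = √(2000²+432²) = √4186624 ≈ 2046.1, ∠ = arctan(432/2000) ≈ 12.19°
quadratic: (j432)² + 19.6·j432 + 400 = -186224 + j8467.2 → |·| ≈ 1.8642e+05, ∠ ≈ 177.40°
|L| = 2000 · 2046.1 / 1.8642e+05 ≈ 21.952
Gain = 20 log₁₀(21.952) ≈ 26.83 dB
∠L = 12.19° − 177.40° = -165.21°

At s = jω = j20000:
zero (s+2000): 2000 + j20000 → |·| = √(2000²+20000²) = √404000000 ≈ 20100, ∠ = arctan(20000/2000) ≈ 84.29°
quadratic: (j20000)² + 19.6·j20000 + 400 = -399999600 + j392000 → |·| ≈ 4e+08, ∠ ≈ 179.94°
|L| = 2000 · 20100 / 4e+08 ≈ 0.1005
Gain = 20 log₁₀(0.1005) ≈ -19.96 dB
∠L = 84.29° − 179.94° = -95.65°

ω = 432: 26.8 dB, -165.2°; ω = 20000: -20.0 dB, -95.7°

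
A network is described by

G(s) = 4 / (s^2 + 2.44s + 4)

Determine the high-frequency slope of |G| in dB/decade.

-40 dB/decade

Each pole contributes −20 dB/decade at high frequency; each zero contributes +20 dB/decade.
Net: 0 zero(s) − 2 pole(s) → -40 dB/decade.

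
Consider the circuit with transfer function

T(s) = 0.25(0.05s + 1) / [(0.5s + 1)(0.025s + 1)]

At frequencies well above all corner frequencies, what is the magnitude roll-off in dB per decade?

-20 dB/decade

Each pole contributes −20 dB/decade at high frequency; each zero contributes +20 dB/decade.
Net: 1 zero(s) − 2 pole(s) → -20 dB/decade.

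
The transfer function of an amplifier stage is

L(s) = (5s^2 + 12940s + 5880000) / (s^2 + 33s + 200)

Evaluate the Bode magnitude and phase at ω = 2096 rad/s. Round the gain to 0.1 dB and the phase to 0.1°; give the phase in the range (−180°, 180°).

Substitute s = j2096:
Numerator: 5(j2096)^2 + 12940(j2096) + 5880000 = -16086080 + j27122240
Denominator: (j2096)^2 + 33(j2096) + 200 = -4393016 + j69168
|N| = √(16086080² + 27122240²) ≈ 3.1534e+07, ∠N ≈ 120.67°
|D| = √(4393016² + 69168²) ≈ 4.3936e+06, ∠D ≈ 179.10°
|L| = 3.1534e+07 / 4.3936e+06 ≈ 7.1773
Gain = 20 log₁₀(7.1773) ≈ 17.12 dB
∠L = 120.67° − 179.10° = -58.43°

17.1 dB, -58.4°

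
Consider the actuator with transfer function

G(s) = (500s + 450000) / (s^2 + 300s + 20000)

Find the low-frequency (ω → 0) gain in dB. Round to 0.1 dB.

27.0 dB

G(0) = 450000 / 20000 = 22.5
20 log₁₀(22.5) ≈ 27.04 dB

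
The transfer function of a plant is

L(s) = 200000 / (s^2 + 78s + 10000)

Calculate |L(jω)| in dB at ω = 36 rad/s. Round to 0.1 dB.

At s = jω = j36:
quadratic: (j36)² + 78·j36 + 10000 = 8704 + j2808 → |·| ≈ 9145.7, ∠ ≈ 17.88°
|L| = 200000 / 9145.7 ≈ 21.868
Gain = 20 log₁₀(21.868) ≈ 26.80 dB

26.8 dB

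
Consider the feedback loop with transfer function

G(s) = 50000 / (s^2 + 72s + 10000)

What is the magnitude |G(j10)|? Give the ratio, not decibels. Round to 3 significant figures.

At s = jω = j10:
quadratic: (j10)² + 72·j10 + 10000 = 9900 + j720 → |·| ≈ 9926.1, ∠ ≈ 4.16°
|G| = 50000 / 9926.1 ≈ 5.0372

5.04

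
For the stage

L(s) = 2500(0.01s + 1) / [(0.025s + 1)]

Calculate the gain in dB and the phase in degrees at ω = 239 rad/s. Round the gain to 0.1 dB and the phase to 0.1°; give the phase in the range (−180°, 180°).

60.6 dB, -13.2°

At ω = 239 rad/s:
zero (1 + j239·0.01) = 1 + j2.39 → |·| ≈ 2.5908, ∠ ≈ 67.30°
pole (1 + j239·0.025) = 1 + j5.975 → |·| ≈ 6.0581, ∠ ≈ 80.50°
|L| = 2500 · 2.5908 / (6.0581) ≈ 1069.1
Gain = 20 log₁₀(1069.1) ≈ 60.58 dB
∠L = (67.30°) − (80.50°) = -13.20°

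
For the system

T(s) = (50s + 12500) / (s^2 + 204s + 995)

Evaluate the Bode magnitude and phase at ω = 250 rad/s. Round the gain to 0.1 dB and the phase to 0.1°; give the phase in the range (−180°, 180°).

-13.1 dB, -95.3°

Substitute s = j250:
Numerator: 50(j250) + 12500 = 12500 + j12500
Denominator: (j250)^2 + 204(j250) + 995 = -61505 + j51000
|N| = √(12500² + 12500²) ≈ 17678, ∠N ≈ 45.00°
|D| = √(61505² + 51000²) ≈ 79899, ∠D ≈ 140.33°
|T| = 17678 / 79899 ≈ 0.22125
Gain = 20 log₁₀(0.22125) ≈ -13.10 dB
∠T = 45.00° − 140.33° = -95.33°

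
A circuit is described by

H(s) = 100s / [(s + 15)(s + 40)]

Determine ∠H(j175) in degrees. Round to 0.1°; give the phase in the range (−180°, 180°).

At s = jω = j175:
zero at origin: s = j175 → |·| = 175, ∠ = 90.00°
pole (s+15): 15 + j175 → |·| = √(15²+175²) = √30850 ≈ 175.64, ∠ = arctan(175/15) ≈ 85.10°
pole (s+40): 40 + j175 → |·| = √(40²+175²) = √32225 ≈ 179.51, ∠ = arctan(175/40) ≈ 77.12°
∠H = 90.00° − 162.22° = -72.22°

-72.2°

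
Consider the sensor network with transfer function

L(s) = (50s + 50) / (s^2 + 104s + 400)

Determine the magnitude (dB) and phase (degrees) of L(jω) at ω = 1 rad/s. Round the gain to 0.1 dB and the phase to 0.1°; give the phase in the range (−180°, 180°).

Substitute s = j1:
Numerator: 50(j1) + 50 = 50 + j50
Denominator: (j1)^2 + 104(j1) + 400 = 399 + j104
|N| = √(50² + 50²) ≈ 70.711, ∠N ≈ 45.00°
|D| = √(399² + 104²) ≈ 412.33, ∠D ≈ 14.61°
|L| = 70.711 / 412.33 ≈ 0.17149
Gain = 20 log₁₀(0.17149) ≈ -15.32 dB
∠L = 45.00° − 14.61° = 30.39°

-15.3 dB, 30.4°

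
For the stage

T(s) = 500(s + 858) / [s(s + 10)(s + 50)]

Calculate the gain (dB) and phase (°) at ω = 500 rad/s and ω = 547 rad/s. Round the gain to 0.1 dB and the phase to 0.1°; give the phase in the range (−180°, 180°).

At s = jω = j500:
zero (s+858): 858 + j500 → |·| = √(858²+500²) = √986164 ≈ 993.06, ∠ = arctan(500/858) ≈ 30.23°
pole (s+10): 10 + j500 → |·| = √(10²+500²) = √250100 ≈ 500.1, ∠ = arctan(500/10) ≈ 88.85°
pole (s+50): 50 + j500 → |·| = √(50²+500²) = √252500 ≈ 502.49, ∠ = arctan(500/50) ≈ 84.29°
pole at origin: |s| = 500, ∠ = 90.00° (in denominator)
|T| = 500 · 993.06 / 1.2565e+08 ≈ 0.0039517
Gain = 20 log₁₀(0.0039517) ≈ -48.06 dB
∠T = 30.23° − 263.14° = -232.91° ≡ 127.09° (principal value)

At s = jω = j547:
zero (s+858): 858 + j547 → |·| = √(858²+547²) = √1035373 ≈ 1017.5, ∠ = arctan(547/858) ≈ 32.52°
pole (s+10): 10 + j547 → |·| = √(10²+547²) = √299309 ≈ 547.09, ∠ = arctan(547/10) ≈ 88.95°
pole (s+50): 50 + j547 → |·| = √(50²+547²) = √301709 ≈ 549.28, ∠ = arctan(547/50) ≈ 84.78°
pole at origin: |s| = 547, ∠ = 90.00° (in denominator)
|T| = 500 · 1017.5 / 1.6438e+08 ≈ 0.003095
Gain = 20 log₁₀(0.003095) ≈ -50.19 dB
∠T = 32.52° − 263.73° = -231.21° ≡ 128.79° (principal value)

ω = 500: -48.1 dB, 127.1°; ω = 547: -50.2 dB, 128.8°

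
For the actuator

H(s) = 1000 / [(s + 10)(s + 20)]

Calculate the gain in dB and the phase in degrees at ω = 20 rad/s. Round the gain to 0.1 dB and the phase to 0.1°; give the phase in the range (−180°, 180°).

4.0 dB, -108.4°

At s = jω = j20:
pole (s+10): 10 + j20 → |·| = √(10²+20²) = √500 ≈ 22.361, ∠ = arctan(20/10) ≈ 63.43°
pole (s+20): 20 + j20 → |·| = √(20²+20²) = √800 ≈ 28.284, ∠ = arctan(20/20) ≈ 45.00°
|H| = 1000 / 632.46 ≈ 1.5811
Gain = 20 log₁₀(1.5811) ≈ 3.98 dB
∠H = 0.00° − 108.43° = -108.43°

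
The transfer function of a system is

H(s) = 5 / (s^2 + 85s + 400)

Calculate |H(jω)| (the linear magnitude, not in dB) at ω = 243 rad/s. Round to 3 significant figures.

Substitute s = j243:
Numerator: 5 = 5 + j0
Denominator: (j243)^2 + 85(j243) + 400 = -58649 + j20655
|N| = √(5² + 0²) ≈ 5, ∠N ≈ 0.00°
|D| = √(58649² + 20655²) ≈ 62180, ∠D ≈ 160.60°
|H| = 5 / 62180 ≈ 8.0412e-05

8.04e-05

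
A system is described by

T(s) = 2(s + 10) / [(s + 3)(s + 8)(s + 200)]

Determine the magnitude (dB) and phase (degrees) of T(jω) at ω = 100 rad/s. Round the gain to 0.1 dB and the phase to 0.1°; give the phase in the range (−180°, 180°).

-81.0 dB, -116.0°

At s = jω = j100:
zero (s+10): 10 + j100 → |·| = √(10²+100²) = √10100 ≈ 100.5, ∠ = arctan(100/10) ≈ 84.29°
pole (s+3): 3 + j100 → |·| = √(3²+100²) = √10009 ≈ 100.04, ∠ = arctan(100/3) ≈ 88.28°
pole (s+8): 8 + j100 → |·| = √(8²+100²) = √10064 ≈ 100.32, ∠ = arctan(100/8) ≈ 85.43°
pole (s+200): 200 + j100 → |·| = √(200²+100²) = √50000 ≈ 223.61, ∠ = arctan(100/200) ≈ 26.57°
|T| = 2 · 100.5 / 2.2442e+06 ≈ 8.9564e-05
Gain = 20 log₁₀(8.9564e-05) ≈ -80.96 dB
∠T = 84.29° − 200.28° = -115.99°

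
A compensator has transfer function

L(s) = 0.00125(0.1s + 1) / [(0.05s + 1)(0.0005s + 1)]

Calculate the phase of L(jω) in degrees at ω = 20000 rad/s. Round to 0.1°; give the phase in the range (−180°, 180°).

At ω = 20000 rad/s:
zero (1 + j20000·0.1) = 1 + j2000 → |·| ≈ 2000, ∠ ≈ 89.97°
pole (1 + j20000·0.05) = 1 + j1000 → |·| ≈ 1000, ∠ ≈ 89.94°
pole (1 + j20000·0.0005) = 1 + j10 → |·| ≈ 10.05, ∠ ≈ 84.29°
∠L = (89.97°) − (89.94° + 84.29°) = -84.26°

-84.3°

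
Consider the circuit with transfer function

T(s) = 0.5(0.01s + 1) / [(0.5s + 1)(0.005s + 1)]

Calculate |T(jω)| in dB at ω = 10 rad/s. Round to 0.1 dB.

At ω = 10 rad/s:
zero (1 + j10·0.01) = 1 + j0.1 → |·| ≈ 1.005, ∠ ≈ 5.71°
pole (1 + j10·0.5) = 1 + j5 → |·| ≈ 5.099, ∠ ≈ 78.69°
pole (1 + j10·0.005) = 1 + j0.05 → |·| ≈ 1.0012, ∠ ≈ 2.86°
|T| = 0.5 · 1.005 / (5.099 · 1.0012) ≈ 0.098431
Gain = 20 log₁₀(0.098431) ≈ -20.14 dB

-20.1 dB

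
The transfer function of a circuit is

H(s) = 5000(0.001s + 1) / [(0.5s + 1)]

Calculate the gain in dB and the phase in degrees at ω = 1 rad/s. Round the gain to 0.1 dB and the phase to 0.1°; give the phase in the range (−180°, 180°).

73.0 dB, -26.5°

At ω = 1 rad/s:
zero (1 + j1·0.001) = 1 + j0.001 → |·| ≈ 1, ∠ ≈ 0.06°
pole (1 + j1·0.5) = 1 + j0.5 → |·| ≈ 1.118, ∠ ≈ 26.57°
|H| = 5000 · 1 / (1.118) ≈ 4472.3
Gain = 20 log₁₀(4472.3) ≈ 73.01 dB
∠H = (0.06°) − (26.57°) = -26.51°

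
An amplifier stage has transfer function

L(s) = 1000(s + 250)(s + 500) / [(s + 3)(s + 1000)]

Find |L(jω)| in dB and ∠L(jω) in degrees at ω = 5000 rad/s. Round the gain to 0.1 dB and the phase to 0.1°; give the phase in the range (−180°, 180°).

59.9 dB, 2.8°

At s = jω = j5000:
zero (s+250): 250 + j5000 → |·| = √(250²+5000²) = √25062500 ≈ 5006.2, ∠ = arctan(5000/250) ≈ 87.14°
zero (s+500): 500 + j5000 → |·| = √(500²+5000²) = √25250000 ≈ 5024.9, ∠ = arctan(5000/500) ≈ 84.29°
pole (s+3): 3 + j5000 → |·| = √(3²+5000²) = √25000009 ≈ 5000, ∠ = arctan(5000/3) ≈ 89.97°
pole (s+1000): 1000 + j5000 → |·| = √(1000²+5000²) = √26000000 ≈ 5099, ∠ = arctan(5000/1000) ≈ 78.69°
|L| = 1000 · 2.5156e+07 / 2.5495e+07 ≈ 986.7
Gain = 20 log₁₀(986.7) ≈ 59.88 dB
∠L = 171.43° − 168.66° = 2.77°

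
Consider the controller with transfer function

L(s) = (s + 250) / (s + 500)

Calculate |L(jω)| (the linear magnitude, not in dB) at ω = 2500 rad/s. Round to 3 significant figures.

0.985

At s = jω = j2500:
zero (s+250): 250 + j2500 → |·| = √(250²+2500²) = √6312500 ≈ 2512.5, ∠ = arctan(2500/250) ≈ 84.29°
pole (s+500): 500 + j2500 → |·| = √(500²+2500²) = √6500000 ≈ 2549.5, ∠ = arctan(2500/500) ≈ 78.69°
|L| = 1 · 2512.5 / 2549.5 ≈ 0.98549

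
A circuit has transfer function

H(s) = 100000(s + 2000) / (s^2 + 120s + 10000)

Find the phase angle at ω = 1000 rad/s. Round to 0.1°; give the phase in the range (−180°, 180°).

At s = jω = j1000:
zero (s+2000): 2000 + j1000 → |·| = √(2000²+1000²) = √5000000 ≈ 2236.1, ∠ = arctan(1000/2000) ≈ 26.57°
quadratic: (j1000)² + 120·j1000 + 10000 = -990000 + j120000 → |·| ≈ 9.9725e+05, ∠ ≈ 173.09°
∠H = 26.57° − 173.09° = -146.52°

-146.5°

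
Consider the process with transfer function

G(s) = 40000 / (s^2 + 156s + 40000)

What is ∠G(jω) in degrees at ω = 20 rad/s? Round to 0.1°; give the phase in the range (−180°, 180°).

At s = jω = j20:
quadratic: (j20)² + 156·j20 + 40000 = 39600 + j3120 → |·| ≈ 39723, ∠ ≈ 4.50°
∠G = 0.00° − 4.50° = -4.50°

-4.5°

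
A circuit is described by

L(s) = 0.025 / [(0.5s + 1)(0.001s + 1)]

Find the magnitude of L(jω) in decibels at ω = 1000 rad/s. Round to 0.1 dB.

-89.0 dB

At ω = 1000 rad/s:
pole (1 + j1000·0.5) = 1 + j500 → |·| ≈ 500, ∠ ≈ 89.89°
pole (1 + j1000·0.001) = 1 + j1 → |·| ≈ 1.4142, ∠ ≈ 45.00°
|L| = 0.025 · 1 / (500 · 1.4142) ≈ 3.5356e-05
Gain = 20 log₁₀(3.5356e-05) ≈ -89.03 dB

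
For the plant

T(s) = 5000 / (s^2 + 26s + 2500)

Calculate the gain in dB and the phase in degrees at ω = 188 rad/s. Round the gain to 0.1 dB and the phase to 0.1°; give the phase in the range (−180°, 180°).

-16.4 dB, -171.5°

At s = jω = j188:
quadratic: (j188)² + 26·j188 + 2500 = -32844 + j4888 → |·| ≈ 33206, ∠ ≈ 171.54°
|T| = 5000 / 33206 ≈ 0.15058
Gain = 20 log₁₀(0.15058) ≈ -16.44 dB
∠T = 0.00° − 171.54° = -171.54°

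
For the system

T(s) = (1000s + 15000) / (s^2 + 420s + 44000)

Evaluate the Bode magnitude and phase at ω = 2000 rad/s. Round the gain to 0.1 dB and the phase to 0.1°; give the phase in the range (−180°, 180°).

-6.1 dB, -78.4°

Substitute s = j2000:
Numerator: 1000(j2000) + 15000 = 15000 + j2000000
Denominator: (j2000)^2 + 420(j2000) + 44000 = -3956000 + j840000
|N| = √(15000² + 2000000²) ≈ 2.0001e+06, ∠N ≈ 89.57°
|D| = √(3956000² + 840000²) ≈ 4.0442e+06, ∠D ≈ 168.01°
|T| = 2.0001e+06 / 4.0442e+06 ≈ 0.49456
Gain = 20 log₁₀(0.49456) ≈ -6.12 dB
∠T = 89.57° − 168.01° = -78.44°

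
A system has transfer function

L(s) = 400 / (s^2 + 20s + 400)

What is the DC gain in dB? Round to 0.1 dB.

L(0) = 400 / 400 = 1
20 log₁₀(1) ≈ 0.00 dB

0.0 dB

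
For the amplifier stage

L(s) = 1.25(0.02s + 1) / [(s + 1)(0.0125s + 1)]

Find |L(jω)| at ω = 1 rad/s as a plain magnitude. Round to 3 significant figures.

At ω = 1 rad/s:
zero (1 + j1·0.02) = 1 + j0.02 → |·| ≈ 1.0002, ∠ ≈ 1.15°
pole (1 + j1·1) = 1 + j1 → |·| ≈ 1.4142, ∠ ≈ 45.00°
pole (1 + j1·0.0125) = 1 + j0.0125 → |·| ≈ 1.0001, ∠ ≈ 0.72°
|L| = 1.25 · 1.0002 / (1.4142 · 1.0001) ≈ 0.88398

0.884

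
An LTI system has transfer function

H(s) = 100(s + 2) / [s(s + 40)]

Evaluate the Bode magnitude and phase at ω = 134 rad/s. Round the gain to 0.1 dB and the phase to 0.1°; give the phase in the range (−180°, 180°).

At s = jω = j134:
zero (s+2): 2 + j134 → |·| = √(2²+134²) = √17960 ≈ 134.01, ∠ = arctan(134/2) ≈ 89.14°
pole (s+40): 40 + j134 → |·| = √(40²+134²) = √19556 ≈ 139.84, ∠ = arctan(134/40) ≈ 73.38°
pole at origin: |s| = 134, ∠ = 90.00° (in denominator)
|H| = 100 · 134.01 / 18739 ≈ 0.71514
Gain = 20 log₁₀(0.71514) ≈ -2.91 dB
∠H = 89.14° − 163.38° = -74.24°

-2.9 dB, -74.2°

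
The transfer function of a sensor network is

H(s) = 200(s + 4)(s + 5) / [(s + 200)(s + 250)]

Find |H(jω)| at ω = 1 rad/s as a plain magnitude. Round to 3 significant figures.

0.0841

At s = jω = j1:
zero (s+4): 4 + j1 → |·| = √(4²+1²) = √17 ≈ 4.1231, ∠ = arctan(1/4) ≈ 14.04°
zero (s+5): 5 + j1 → |·| = √(5²+1²) = √26 ≈ 5.099, ∠ = arctan(1/5) ≈ 11.31°
pole (s+200): 200 + j1 → |·| = √(200²+1²) = √40001 ≈ 200, ∠ = arctan(1/200) ≈ 0.29°
pole (s+250): 250 + j1 → |·| = √(250²+1²) = √62501 ≈ 250, ∠ = arctan(1/250) ≈ 0.23°
|H| = 200 · 21.024 / 50000 ≈ 0.084096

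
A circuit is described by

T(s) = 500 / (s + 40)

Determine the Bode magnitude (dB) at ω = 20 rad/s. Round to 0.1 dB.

21.0 dB

Substitute s = j20:
Numerator: 500 = 500 + j0
Denominator: (j20) + 40 = 40 + j20
|N| = √(500² + 0²) ≈ 500, ∠N ≈ 0.00°
|D| = √(40² + 20²) ≈ 44.721, ∠D ≈ 26.57°
|T| = 500 / 44.721 ≈ 11.18
Gain = 20 log₁₀(11.18) ≈ 20.97 dB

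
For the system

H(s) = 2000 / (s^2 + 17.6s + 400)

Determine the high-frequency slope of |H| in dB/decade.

Each pole contributes −20 dB/decade at high frequency; each zero contributes +20 dB/decade.
Net: 0 zero(s) − 2 pole(s) → -40 dB/decade.

-40 dB/decade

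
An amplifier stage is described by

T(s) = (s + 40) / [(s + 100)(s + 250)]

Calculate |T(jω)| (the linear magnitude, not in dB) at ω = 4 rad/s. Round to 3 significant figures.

0.00161

At s = jω = j4:
zero (s+40): 40 + j4 → |·| = √(40²+4²) = √1616 ≈ 40.2, ∠ = arctan(4/40) ≈ 5.71°
pole (s+100): 100 + j4 → |·| = √(100²+4²) = √10016 ≈ 100.08, ∠ = arctan(4/100) ≈ 2.29°
pole (s+250): 250 + j4 → |·| = √(250²+4²) = √62516 ≈ 250.03, ∠ = arctan(4/250) ≈ 0.92°
|T| = 1 · 40.2 / 25023 ≈ 0.0016065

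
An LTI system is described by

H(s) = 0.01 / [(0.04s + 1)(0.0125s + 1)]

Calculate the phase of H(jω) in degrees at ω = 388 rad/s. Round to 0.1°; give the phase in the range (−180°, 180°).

At ω = 388 rad/s:
pole (1 + j388·0.04) = 1 + j15.52 → |·| ≈ 15.552, ∠ ≈ 86.31°
pole (1 + j388·0.0125) = 1 + j4.85 → |·| ≈ 4.952, ∠ ≈ 78.35°
∠H = (0°) − (86.31° + 78.35°) = -164.66°

-164.7°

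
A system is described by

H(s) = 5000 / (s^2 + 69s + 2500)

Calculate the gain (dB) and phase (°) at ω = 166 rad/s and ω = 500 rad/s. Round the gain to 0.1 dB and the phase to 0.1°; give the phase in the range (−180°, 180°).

ω = 166: -14.8 dB, -155.4°; ω = 500: -34.0 dB, -172.1°

At s = jω = j166:
quadratic: (j166)² + 69·j166 + 2500 = -25056 + j11454 → |·| ≈ 27550, ∠ ≈ 155.43°
|H| = 5000 / 27550 ≈ 0.18149
Gain = 20 log₁₀(0.18149) ≈ -14.82 dB
∠H = 0.00° − 155.43° = -155.43°

At s = jω = j500:
quadratic: (j500)² + 69·j500 + 2500 = -247500 + j34500 → |·| ≈ 2.4989e+05, ∠ ≈ 172.06°
|H| = 5000 / 2.4989e+05 ≈ 0.020009
Gain = 20 log₁₀(0.020009) ≈ -33.98 dB
∠H = 0.00° − 172.06° = -172.06°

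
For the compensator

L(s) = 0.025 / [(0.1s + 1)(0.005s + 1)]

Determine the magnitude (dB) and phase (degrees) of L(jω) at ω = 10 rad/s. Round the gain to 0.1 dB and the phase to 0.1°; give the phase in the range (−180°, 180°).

At ω = 10 rad/s:
pole (1 + j10·0.1) = 1 + j1 → |·| ≈ 1.4142, ∠ ≈ 45.00°
pole (1 + j10·0.005) = 1 + j0.05 → |·| ≈ 1.0012, ∠ ≈ 2.86°
|L| = 0.025 · 1 / (1.4142 · 1.0012) ≈ 0.017657
Gain = 20 log₁₀(0.017657) ≈ -35.06 dB
∠L = (0°) − (45.00° + 2.86°) = -47.86°

-35.1 dB, -47.9°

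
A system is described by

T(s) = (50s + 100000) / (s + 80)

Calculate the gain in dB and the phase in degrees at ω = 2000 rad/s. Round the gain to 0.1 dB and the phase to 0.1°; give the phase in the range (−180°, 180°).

37.0 dB, -42.7°

Substitute s = j2000:
Numerator: 50(j2000) + 100000 = 100000 + j100000
Denominator: (j2000) + 80 = 80 + j2000
|N| = √(100000² + 100000²) ≈ 1.4142e+05, ∠N ≈ 45.00°
|D| = √(80² + 2000²) ≈ 2001.6, ∠D ≈ 87.71°
|T| = 1.4142e+05 / 2001.6 ≈ 70.653
Gain = 20 log₁₀(70.653) ≈ 36.98 dB
∠T = 45.00° − 87.71° = -42.71°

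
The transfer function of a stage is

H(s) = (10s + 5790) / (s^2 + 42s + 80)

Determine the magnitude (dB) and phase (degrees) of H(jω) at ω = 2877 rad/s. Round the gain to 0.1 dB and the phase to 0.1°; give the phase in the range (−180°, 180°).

Substitute s = j2877:
Numerator: 10(j2877) + 5790 = 5790 + j28770
Denominator: (j2877)^2 + 42(j2877) + 80 = -8277049 + j120834
|N| = √(5790² + 28770²) ≈ 29347, ∠N ≈ 78.62°
|D| = √(8277049² + 120834²) ≈ 8.2779e+06, ∠D ≈ 179.16°
|H| = 29347 / 8.2779e+06 ≈ 0.0035452
Gain = 20 log₁₀(0.0035452) ≈ -49.01 dB
∠H = 78.62° − 179.16° = -100.54°

-49.0 dB, -100.5°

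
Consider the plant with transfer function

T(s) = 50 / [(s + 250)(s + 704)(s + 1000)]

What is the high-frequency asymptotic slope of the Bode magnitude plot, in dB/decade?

-60 dB/decade

Each pole contributes −20 dB/decade at high frequency; each zero contributes +20 dB/decade.
Net: 0 zero(s) − 3 pole(s) → -60 dB/decade.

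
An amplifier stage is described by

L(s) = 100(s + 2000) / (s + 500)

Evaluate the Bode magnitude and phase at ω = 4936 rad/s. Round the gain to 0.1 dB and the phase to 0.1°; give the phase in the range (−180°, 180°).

At s = jω = j4936:
zero (s+2000): 2000 + j4936 → |·| = √(2000²+4936²) = √28364096 ≈ 5325.8, ∠ = arctan(4936/2000) ≈ 67.94°
pole (s+500): 500 + j4936 → |·| = √(500²+4936²) = √24614096 ≈ 4961.3, ∠ = arctan(4936/500) ≈ 84.22°
|L| = 100 · 5325.8 / 4961.3 ≈ 107.35
Gain = 20 log₁₀(107.35) ≈ 40.62 dB
∠L = 67.94° − 84.22° = -16.28°

40.6 dB, -16.3°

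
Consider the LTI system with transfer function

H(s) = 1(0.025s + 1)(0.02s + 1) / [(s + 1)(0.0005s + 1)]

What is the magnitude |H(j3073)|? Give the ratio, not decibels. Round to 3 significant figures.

0.838

At ω = 3073 rad/s:
zero (1 + j3073·0.025) = 1 + j76.825 → |·| ≈ 76.832, ∠ ≈ 89.25°
zero (1 + j3073·0.02) = 1 + j61.46 → |·| ≈ 61.468, ∠ ≈ 89.07°
pole (1 + j3073·1) = 1 + j3073 → |·| ≈ 3073, ∠ ≈ 89.98°
pole (1 + j3073·0.0005) = 1 + j1.5365 → |·| ≈ 1.8333, ∠ ≈ 56.94°
|H| = 1 · 76.832 · 61.468 / (3073 · 1.8333) ≈ 0.83829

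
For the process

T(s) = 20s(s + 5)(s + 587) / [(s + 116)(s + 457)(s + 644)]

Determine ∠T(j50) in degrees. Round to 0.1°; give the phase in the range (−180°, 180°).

At s = jω = j50:
zero (s+5): 5 + j50 → |·| = √(5²+50²) = √2525 ≈ 50.249, ∠ = arctan(50/5) ≈ 84.29°
zero (s+587): 587 + j50 → |·| = √(587²+50²) = √347069 ≈ 589.13, ∠ = arctan(50/587) ≈ 4.87°
zero at origin: s = j50 → |·| = 50, ∠ = 90.00°
pole (s+116): 116 + j50 → |·| = √(116²+50²) = √15956 ≈ 126.32, ∠ = arctan(50/116) ≈ 23.32°
pole (s+457): 457 + j50 → |·| = √(457²+50²) = √211349 ≈ 459.73, ∠ = arctan(50/457) ≈ 6.24°
pole (s+644): 644 + j50 → |·| = √(644²+50²) = √417236 ≈ 645.94, ∠ = arctan(50/644) ≈ 4.44°
∠T = 179.16° − 34.00° = 145.16°

145.2°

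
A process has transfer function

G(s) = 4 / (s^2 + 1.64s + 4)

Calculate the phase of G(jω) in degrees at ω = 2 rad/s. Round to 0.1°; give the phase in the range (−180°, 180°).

-90.0°

At s = jω = j2:
quadratic: (j2)² + 1.64·j2 + 4 = 0 + j3.28 → |·| ≈ 3.28, ∠ ≈ 90.00°
∠G = 0.00° − 90.00° = -90.00°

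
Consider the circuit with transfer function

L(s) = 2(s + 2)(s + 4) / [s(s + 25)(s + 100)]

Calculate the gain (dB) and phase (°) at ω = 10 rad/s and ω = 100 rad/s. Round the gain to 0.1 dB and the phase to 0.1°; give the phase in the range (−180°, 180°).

At s = jω = j10:
zero (s+2): 2 + j10 → |·| = √(2²+10²) = √104 ≈ 10.198, ∠ = arctan(10/2) ≈ 78.69°
zero (s+4): 4 + j10 → |·| = √(4²+10²) = √116 ≈ 10.77, ∠ = arctan(10/4) ≈ 68.20°
pole (s+25): 25 + j10 → |·| = √(25²+10²) = √725 ≈ 26.926, ∠ = arctan(10/25) ≈ 21.80°
pole (s+100): 100 + j10 → |·| = √(100²+10²) = √10100 ≈ 100.5, ∠ = arctan(10/100) ≈ 5.71°
pole at origin: |s| = 10, ∠ = 90.00° (in denominator)
|L| = 2 · 109.83 / 27061 ≈ 0.0081172
Gain = 20 log₁₀(0.0081172) ≈ -41.81 dB
∠L = 146.89° − 117.51° = 29.38°

At s = jω = j100:
zero (s+2): 2 + j100 → |·| = √(2²+100²) = √10004 ≈ 100.02, ∠ = arctan(100/2) ≈ 88.85°
zero (s+4): 4 + j100 → |·| = √(4²+100²) = √10016 ≈ 100.08, ∠ = arctan(100/4) ≈ 87.71°
pole (s+25): 25 + j100 → |·| = √(25²+100²) = √10625 ≈ 103.08, ∠ = arctan(100/25) ≈ 75.96°
pole (s+100): 100 + j100 → |·| = √(100²+100²) = √20000 ≈ 141.42, ∠ = arctan(100/100) ≈ 45.00°
pole at origin: |s| = 100, ∠ = 90.00° (in denominator)
|L| = 2 · 10010 / 1.4578e+06 ≈ 0.013733
Gain = 20 log₁₀(0.013733) ≈ -37.24 dB
∠L = 176.56° − 210.96° = -34.40°

ω = 10: -41.8 dB, 29.4°; ω = 100: -37.2 dB, -34.4°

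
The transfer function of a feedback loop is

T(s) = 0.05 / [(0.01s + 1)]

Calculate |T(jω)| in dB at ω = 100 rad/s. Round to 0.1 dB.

At ω = 100 rad/s:
pole (1 + j100·0.01) = 1 + j1 → |·| ≈ 1.4142, ∠ ≈ 45.00°
|T| = 0.05 · 1 / (1.4142) ≈ 0.035356
Gain = 20 log₁₀(0.035356) ≈ -29.03 dB

-29.0 dB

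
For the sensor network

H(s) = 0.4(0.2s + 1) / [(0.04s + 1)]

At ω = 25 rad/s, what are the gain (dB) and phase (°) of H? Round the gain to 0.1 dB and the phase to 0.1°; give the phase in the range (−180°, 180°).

3.2 dB, 33.7°

At ω = 25 rad/s:
zero (1 + j25·0.2) = 1 + j5 → |·| ≈ 5.099, ∠ ≈ 78.69°
pole (1 + j25·0.04) = 1 + j1 → |·| ≈ 1.4142, ∠ ≈ 45.00°
|H| = 0.4 · 5.099 / (1.4142) ≈ 1.4422
Gain = 20 log₁₀(1.4422) ≈ 3.18 dB
∠H = (78.69°) − (45.00°) = 33.69°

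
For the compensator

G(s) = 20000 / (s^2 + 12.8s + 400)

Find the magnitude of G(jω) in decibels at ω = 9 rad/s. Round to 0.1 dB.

35.4 dB

At s = jω = j9:
quadratic: (j9)² + 12.8·j9 + 400 = 319 + j115.2 → |·| ≈ 339.16, ∠ ≈ 19.86°
|G| = 20000 / 339.16 ≈ 58.969
Gain = 20 log₁₀(58.969) ≈ 35.41 dB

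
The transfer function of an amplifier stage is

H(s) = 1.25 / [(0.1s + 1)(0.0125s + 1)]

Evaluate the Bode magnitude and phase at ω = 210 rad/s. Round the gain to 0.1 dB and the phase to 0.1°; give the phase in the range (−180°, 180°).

-33.5 dB, -156.4°

At ω = 210 rad/s:
pole (1 + j210·0.1) = 1 + j21 → |·| ≈ 21.024, ∠ ≈ 87.27°
pole (1 + j210·0.0125) = 1 + j2.625 → |·| ≈ 2.809, ∠ ≈ 69.15°
|H| = 1.25 · 1 / (21.024 · 2.809) ≈ 0.021166
Gain = 20 log₁₀(0.021166) ≈ -33.49 dB
∠H = (0°) − (87.27° + 69.15°) = -156.42°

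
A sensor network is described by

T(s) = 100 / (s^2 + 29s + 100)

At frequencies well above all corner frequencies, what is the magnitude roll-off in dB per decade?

-40 dB/decade

Each pole contributes −20 dB/decade at high frequency; each zero contributes +20 dB/decade.
Net: 0 zero(s) − 2 pole(s) → -40 dB/decade.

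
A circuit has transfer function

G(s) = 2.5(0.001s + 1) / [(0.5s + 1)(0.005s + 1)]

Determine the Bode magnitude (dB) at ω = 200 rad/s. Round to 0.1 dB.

At ω = 200 rad/s:
zero (1 + j200·0.001) = 1 + j0.2 → |·| ≈ 1.0198, ∠ ≈ 11.31°
pole (1 + j200·0.5) = 1 + j100 → |·| ≈ 100, ∠ ≈ 89.43°
pole (1 + j200·0.005) = 1 + j1 → |·| ≈ 1.4142, ∠ ≈ 45.00°
|G| = 2.5 · 1.0198 / (100 · 1.4142) ≈ 0.018028
Gain = 20 log₁₀(0.018028) ≈ -34.88 dB

-34.9 dB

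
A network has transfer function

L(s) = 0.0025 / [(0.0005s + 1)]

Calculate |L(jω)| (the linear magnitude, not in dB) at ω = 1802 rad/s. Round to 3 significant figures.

At ω = 1802 rad/s:
pole (1 + j1802·0.0005) = 1 + j0.901 → |·| ≈ 1.346, ∠ ≈ 42.02°
|L| = 0.0025 · 1 / (1.346) ≈ 0.0018574

0.00186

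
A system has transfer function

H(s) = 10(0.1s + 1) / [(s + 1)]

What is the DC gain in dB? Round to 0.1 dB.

20.0 dB

H(0) = 10 · 1 / 1 = 10
20 log₁₀(10) ≈ 20.00 dB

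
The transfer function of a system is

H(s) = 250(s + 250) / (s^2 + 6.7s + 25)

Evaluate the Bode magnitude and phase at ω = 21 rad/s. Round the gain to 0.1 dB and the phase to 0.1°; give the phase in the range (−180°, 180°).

43.1 dB, -156.5°

At s = jω = j21:
zero (s+250): 250 + j21 → |·| = √(250²+21²) = √62941 ≈ 250.88, ∠ = arctan(21/250) ≈ 4.80°
quadratic: (j21)² + 6.7·j21 + 25 = -416 + j140.7 → |·| ≈ 439.15, ∠ ≈ 161.31°
|H| = 250 · 250.88 / 439.15 ≈ 142.82
Gain = 20 log₁₀(142.82) ≈ 43.10 dB
∠H = 4.80° − 161.31° = -156.51°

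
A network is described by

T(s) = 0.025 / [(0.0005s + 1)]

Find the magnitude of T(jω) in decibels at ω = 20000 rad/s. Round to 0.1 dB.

-52.1 dB

At ω = 20000 rad/s:
pole (1 + j20000·0.0005) = 1 + j10 → |·| ≈ 10.05, ∠ ≈ 84.29°
|T| = 0.025 · 1 / (10.05) ≈ 0.0024876
Gain = 20 log₁₀(0.0024876) ≈ -52.08 dB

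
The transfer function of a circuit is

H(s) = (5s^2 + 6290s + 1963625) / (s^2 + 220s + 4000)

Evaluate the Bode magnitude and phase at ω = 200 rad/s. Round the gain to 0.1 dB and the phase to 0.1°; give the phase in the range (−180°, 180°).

31.6 dB, -93.8°

Substitute s = j200:
Numerator: 5(j200)^2 + 6290(j200) + 1963625 = 1763625 + j1258000
Denominator: (j200)^2 + 220(j200) + 4000 = -36000 + j44000
|N| = √(1763625² + 1258000²) ≈ 2.1663e+06, ∠N ≈ 35.50°
|D| = √(36000² + 44000²) ≈ 56851, ∠D ≈ 129.29°
|H| = 2.1663e+06 / 56851 ≈ 38.105
Gain = 20 log₁₀(38.105) ≈ 31.62 dB
∠H = 35.50° − 129.29° = -93.79°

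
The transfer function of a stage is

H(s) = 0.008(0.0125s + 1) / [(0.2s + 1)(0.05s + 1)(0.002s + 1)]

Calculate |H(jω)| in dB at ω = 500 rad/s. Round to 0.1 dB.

-96.9 dB

At ω = 500 rad/s:
zero (1 + j500·0.0125) = 1 + j6.25 → |·| ≈ 6.3295, ∠ ≈ 80.91°
pole (1 + j500·0.2) = 1 + j100 → |·| ≈ 100, ∠ ≈ 89.43°
pole (1 + j500·0.05) = 1 + j25 → |·| ≈ 25.02, ∠ ≈ 87.71°
pole (1 + j500·0.002) = 1 + j1 → |·| ≈ 1.4142, ∠ ≈ 45.00°
|H| = 0.008 · 6.3295 / (100 · 25.02 · 1.4142) ≈ 1.4311e-05
Gain = 20 log₁₀(1.4311e-05) ≈ -96.89 dB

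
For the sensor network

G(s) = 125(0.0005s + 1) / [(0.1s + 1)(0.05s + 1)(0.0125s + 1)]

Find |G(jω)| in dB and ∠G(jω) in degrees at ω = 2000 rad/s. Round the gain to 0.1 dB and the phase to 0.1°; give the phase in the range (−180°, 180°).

-69.0 dB, 138.2°

At ω = 2000 rad/s:
zero (1 + j2000·0.0005) = 1 + j1 → |·| ≈ 1.4142, ∠ ≈ 45.00°
pole (1 + j2000·0.1) = 1 + j200 → |·| ≈ 200, ∠ ≈ 89.71°
pole (1 + j2000·0.05) = 1 + j100 → |·| ≈ 100, ∠ ≈ 89.43°
pole (1 + j2000·0.0125) = 1 + j25 → |·| ≈ 25.02, ∠ ≈ 87.71°
|G| = 125 · 1.4142 / (200 · 100 · 25.02) ≈ 0.00035327
Gain = 20 log₁₀(0.00035327) ≈ -69.04 dB
∠G = (45.00°) − (89.71° + 89.43° + 87.71°) = -221.85° ≡ 138.15° (principal value)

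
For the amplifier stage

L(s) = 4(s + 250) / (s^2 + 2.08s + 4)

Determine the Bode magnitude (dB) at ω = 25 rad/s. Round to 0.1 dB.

At s = jω = j25:
zero (s+250): 250 + j25 → |·| = √(250²+25²) = √63125 ≈ 251.25, ∠ = arctan(25/250) ≈ 5.71°
quadratic: (j25)² + 2.08·j25 + 4 = -621 + j52 → |·| ≈ 623.17, ∠ ≈ 175.21°
|L| = 4 · 251.25 / 623.17 ≈ 1.6127
Gain = 20 log₁₀(1.6127) ≈ 4.15 dB

4.2 dB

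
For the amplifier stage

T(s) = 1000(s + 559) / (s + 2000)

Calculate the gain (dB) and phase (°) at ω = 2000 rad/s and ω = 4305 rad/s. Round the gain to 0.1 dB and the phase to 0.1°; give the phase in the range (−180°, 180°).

ω = 2000: 57.3 dB, 29.4°; ω = 4305: 59.2 dB, 17.5°

At s = jω = j2000:
zero (s+559): 559 + j2000 → |·| = √(559²+2000²) = √4312481 ≈ 2076.7, ∠ = arctan(2000/559) ≈ 74.38°
pole (s+2000): 2000 + j2000 → |·| = √(2000²+2000²) = √8000000 ≈ 2828.4, ∠ = arctan(2000/2000) ≈ 45.00°
|T| = 1000 · 2076.7 / 2828.4 ≈ 734.23
Gain = 20 log₁₀(734.23) ≈ 57.32 dB
∠T = 74.38° − 45.00° = 29.38°

At s = jω = j4305:
zero (s+559): 559 + j4305 → |·| = √(559²+4305²) = √18845506 ≈ 4341.1, ∠ = arctan(4305/559) ≈ 82.60°
pole (s+2000): 2000 + j4305 → |·| = √(2000²+4305²) = √22533025 ≈ 4746.9, ∠ = arctan(4305/2000) ≈ 65.08°
|T| = 1000 · 4341.1 / 4746.9 ≈ 914.51
Gain = 20 log₁₀(914.51) ≈ 59.22 dB
∠T = 82.60° − 65.08° = 17.52°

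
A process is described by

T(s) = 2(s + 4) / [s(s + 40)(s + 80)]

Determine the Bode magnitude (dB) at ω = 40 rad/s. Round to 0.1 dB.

At s = jω = j40:
zero (s+4): 4 + j40 → |·| = √(4²+40²) = √1616 ≈ 40.2, ∠ = arctan(40/4) ≈ 84.29°
pole (s+40): 40 + j40 → |·| = √(40²+40²) = √3200 ≈ 56.569, ∠ = arctan(40/40) ≈ 45.00°
pole (s+80): 80 + j40 → |·| = √(80²+40²) = √8000 ≈ 89.443, ∠ = arctan(40/80) ≈ 26.57°
pole at origin: |s| = 40, ∠ = 90.00° (in denominator)
|T| = 2 · 40.2 / 2.0239e+05 ≈ 0.00039725
Gain = 20 log₁₀(0.00039725) ≈ -68.02 dB

-68.0 dB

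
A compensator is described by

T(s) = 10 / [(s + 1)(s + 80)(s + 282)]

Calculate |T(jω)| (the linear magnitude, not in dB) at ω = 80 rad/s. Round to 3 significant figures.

At s = jω = j80:
pole (s+1): 1 + j80 → |·| = √(1²+80²) = √6401 ≈ 80.006, ∠ = arctan(80/1) ≈ 89.28°
pole (s+80): 80 + j80 → |·| = √(80²+80²) = √12800 ≈ 113.14, ∠ = arctan(80/80) ≈ 45.00°
pole (s+282): 282 + j80 → |·| = √(282²+80²) = √85924 ≈ 293.13, ∠ = arctan(80/282) ≈ 15.84°
|T| = 10 / 2.6534e+06 ≈ 3.7687e-06

3.77e-06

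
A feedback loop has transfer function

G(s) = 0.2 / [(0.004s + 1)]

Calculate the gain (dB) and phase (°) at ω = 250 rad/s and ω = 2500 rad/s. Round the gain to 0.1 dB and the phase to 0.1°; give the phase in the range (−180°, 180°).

ω = 250: -17.0 dB, -45.0°; ω = 2500: -34.0 dB, -84.3°

At ω = 250 rad/s:
pole (1 + j250·0.004) = 1 + j1 → |·| ≈ 1.4142, ∠ ≈ 45.00°
|G| = 0.2 · 1 / (1.4142) ≈ 0.14142
Gain = 20 log₁₀(0.14142) ≈ -16.99 dB
∠G = (0°) − (45.00°) = -45.00°

At ω = 2500 rad/s:
pole (1 + j2500·0.004) = 1 + j10 → |·| ≈ 10.05, ∠ ≈ 84.29°
|G| = 0.2 · 1 / (10.05) ≈ 0.0199
Gain = 20 log₁₀(0.0199) ≈ -34.02 dB
∠G = (0°) − (84.29°) = -84.29°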